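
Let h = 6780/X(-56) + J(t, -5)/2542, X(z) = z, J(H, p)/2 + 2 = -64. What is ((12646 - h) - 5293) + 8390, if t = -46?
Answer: 282286211/17794 ≈ 15864.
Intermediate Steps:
J(H, p) = -132 (J(H, p) = -4 + 2*(-64) = -4 - 128 = -132)
h = -2155269/17794 (h = 6780/(-56) - 132/2542 = 6780*(-1/56) - 132*1/2542 = -1695/14 - 66/1271 = -2155269/17794 ≈ -121.12)
((12646 - h) - 5293) + 8390 = ((12646 - 1*(-2155269/17794)) - 5293) + 8390 = ((12646 + 2155269/17794) - 5293) + 8390 = (227178193/17794 - 5293) + 8390 = 132994551/17794 + 8390 = 282286211/17794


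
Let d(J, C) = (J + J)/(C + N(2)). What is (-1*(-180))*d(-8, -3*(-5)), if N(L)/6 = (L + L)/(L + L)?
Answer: -960/7 ≈ -137.14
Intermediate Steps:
N(L) = 6 (N(L) = 6*((L + L)/(L + L)) = 6*((2*L)/((2*L))) = 6*((2*L)*(1/(2*L))) = 6*1 = 6)
d(J, C) = 2*J/(6 + C) (d(J, C) = (J + J)/(C + 6) = (2*J)/(6 + C) = 2*J/(6 + C))
(-1*(-180))*d(-8, -3*(-5)) = (-1*(-180))*(2*(-8)/(6 - 3*(-5))) = 180*(2*(-8)/(6 + 15)) = 180*(2*(-8)/21) = 180*(2*(-8)*(1/21)) = 180*(-16/21) = -960/7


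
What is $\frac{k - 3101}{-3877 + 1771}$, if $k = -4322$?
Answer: $\frac{571}{162} \approx 3.5247$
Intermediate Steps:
$\frac{k - 3101}{-3877 + 1771} = \frac{-4322 - 3101}{-3877 + 1771} = - \frac{7423}{-2106} = \left(-7423\right) \left(- \frac{1}{2106}\right) = \frac{571}{162}$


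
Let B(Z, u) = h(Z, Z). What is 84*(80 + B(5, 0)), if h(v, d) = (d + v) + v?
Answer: 7980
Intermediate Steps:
h(v, d) = d + 2*v
B(Z, u) = 3*Z (B(Z, u) = Z + 2*Z = 3*Z)
84*(80 + B(5, 0)) = 84*(80 + 3*5) = 84*(80 + 15) = 84*95 = 7980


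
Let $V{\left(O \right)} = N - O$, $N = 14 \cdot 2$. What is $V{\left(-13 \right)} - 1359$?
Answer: $-1318$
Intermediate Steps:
$N = 28$
$V{\left(O \right)} = 28 - O$
$V{\left(-13 \right)} - 1359 = \left(28 - -13\right) - 1359 = \left(28 + 13\right) - 1359 = 41 - 1359 = -1318$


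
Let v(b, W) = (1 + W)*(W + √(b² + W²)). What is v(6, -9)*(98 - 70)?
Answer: 2016 - 672*√13 ≈ -406.93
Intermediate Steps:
v(b, W) = (1 + W)*(W + √(W² + b²))
v(6, -9)*(98 - 70) = (-9 + (-9)² + √((-9)² + 6²) - 9*√((-9)² + 6²))*(98 - 70) = (-9 + 81 + √(81 + 36) - 9*√(81 + 36))*28 = (-9 + 81 + √117 - 27*√13)*28 = (-9 + 81 + 3*√13 - 27*√13)*28 = (72 - 24*√13)*28 = 2016 - 672*√13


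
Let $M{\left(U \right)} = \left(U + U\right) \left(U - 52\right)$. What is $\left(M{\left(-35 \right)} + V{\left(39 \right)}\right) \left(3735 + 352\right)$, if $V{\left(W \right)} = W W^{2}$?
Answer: $267326583$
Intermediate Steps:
$V{\left(W \right)} = W^{3}$
$M{\left(U \right)} = 2 U \left(-52 + U\right)$
$\left(M{\left(-35 \right)} + V{\left(39 \right)}\right) \left(3735 + 352\right) = \left(2 \left(-35\right) \left(-52 - 35\right) + 39^{3}\right) \left(3735 + 352\right) = \left(2 \left(-35\right) \left(-87\right) + 59319\right) 4087 = \left(6090 + 59319\right) 4087 = 65409 \cdot 4087 = 267326583$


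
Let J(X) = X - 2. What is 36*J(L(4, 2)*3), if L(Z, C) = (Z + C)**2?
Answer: 3816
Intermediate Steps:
L(Z, C) = (C + Z)**2
J(X) = -2 + X
36*J(L(4, 2)*3) = 36*(-2 + (2 + 4)**2*3) = 36*(-2 + 6**2*3) = 36*(-2 + 36*3) = 36*(-2 + 108) = 36*106 = 3816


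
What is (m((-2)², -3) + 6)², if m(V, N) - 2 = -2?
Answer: 36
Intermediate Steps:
m(V, N) = 0 (m(V, N) = 2 - 2 = 0)
(m((-2)², -3) + 6)² = (0 + 6)² = 6² = 36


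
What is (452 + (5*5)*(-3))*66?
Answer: 24882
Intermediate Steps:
(452 + (5*5)*(-3))*66 = (452 + 25*(-3))*66 = (452 - 75)*66 = 377*66 = 24882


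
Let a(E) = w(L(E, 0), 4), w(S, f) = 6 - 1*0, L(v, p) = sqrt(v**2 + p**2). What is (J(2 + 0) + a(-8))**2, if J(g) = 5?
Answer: 121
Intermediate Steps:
L(v, p) = sqrt(p**2 + v**2)
w(S, f) = 6 (w(S, f) = 6 + 0 = 6)
a(E) = 6
(J(2 + 0) + a(-8))**2 = (5 + 6)**2 = 11**2 = 121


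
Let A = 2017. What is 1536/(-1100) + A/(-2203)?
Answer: -1400627/605825 ≈ -2.3119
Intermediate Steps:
1536/(-1100) + A/(-2203) = 1536/(-1100) + 2017/(-2203) = 1536*(-1/1100) + 2017*(-1/2203) = -384/275 - 2017/2203 = -1400627/605825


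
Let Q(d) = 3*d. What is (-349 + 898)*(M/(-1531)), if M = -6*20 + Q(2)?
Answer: 62586/1531 ≈ 40.879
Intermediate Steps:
M = -114 (M = -6*20 + 3*2 = -120 + 6 = -114)
(-349 + 898)*(M/(-1531)) = (-349 + 898)*(-114/(-1531)) = 549*(-114*(-1/1531)) = 549*(114/1531) = 62586/1531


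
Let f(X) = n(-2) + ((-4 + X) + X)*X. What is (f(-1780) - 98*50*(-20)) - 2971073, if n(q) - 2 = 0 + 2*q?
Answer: 3470845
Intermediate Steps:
n(q) = 2 + 2*q (n(q) = 2 + (0 + 2*q) = 2 + 2*q)
f(X) = -2 + X*(-4 + 2*X) (f(X) = (2 + 2*(-2)) + ((-4 + X) + X)*X = (2 - 4) + (-4 + 2*X)*X = -2 + X*(-4 + 2*X))
(f(-1780) - 98*50*(-20)) - 2971073 = ((-2 - 4*(-1780) + 2*(-1780)**2) - 98*50*(-20)) - 2971073 = ((-2 + 7120 + 2*3168400) - 4900*(-20)) - 2971073 = ((-2 + 7120 + 6336800) + 98000) - 2971073 = (6343918 + 98000) - 2971073 = 6441918 - 2971073 = 3470845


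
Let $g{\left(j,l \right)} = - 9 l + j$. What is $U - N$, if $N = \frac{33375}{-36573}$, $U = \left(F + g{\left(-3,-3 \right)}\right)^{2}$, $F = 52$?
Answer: $\frac{70426341}{12191} \approx 5776.9$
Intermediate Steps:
$g{\left(j,l \right)} = j - 9 l$
$U = 5776$ ($U = \left(52 - -24\right)^{2} = \left(52 + \left(-3 + 27\right)\right)^{2} = \left(52 + 24\right)^{2} = 76^{2} = 5776$)
$N = - \frac{11125}{12191}$ ($N = 33375 \left(- \frac{1}{36573}\right) = - \frac{11125}{12191} \approx -0.91256$)
$U - N = 5776 - - \frac{11125}{12191} = 5776 + \frac{11125}{12191} = \frac{70426341}{12191}$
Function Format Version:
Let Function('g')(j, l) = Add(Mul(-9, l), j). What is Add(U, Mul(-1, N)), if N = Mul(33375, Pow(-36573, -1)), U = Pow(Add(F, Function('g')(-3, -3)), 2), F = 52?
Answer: Rational(70426341, 12191) ≈ 5776.9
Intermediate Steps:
Function('g')(j, l) = Add(j, Mul(-9, l))
U = 5776 (U = Pow(Add(52, Add(-3, Mul(-9, -3))), 2) = Pow(Add(52, Add(-3, 27)), 2) = Pow(Add(52, 24), 2) = Pow(76, 2) = 5776)
N = Rational(-11125, 12191) (N = Mul(33375, Rational(-1, 36573)) = Rational(-11125, 12191) ≈ -0.91256)
Add(U, Mul(-1, N)) = Add(5776, Mul(-1, Rational(-11125, 12191))) = Add(5776, Rational(11125, 12191)) = Rational(70426341, 12191)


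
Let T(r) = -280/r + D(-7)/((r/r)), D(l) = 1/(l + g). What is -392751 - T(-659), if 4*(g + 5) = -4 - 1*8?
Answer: -3882347176/9885 ≈ -3.9275e+5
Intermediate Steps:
g = -8 (g = -5 + (-4 - 1*8)/4 = -5 + (-4 - 8)/4 = -5 + (1/4)*(-12) = -5 - 3 = -8)
D(l) = 1/(-8 + l) (D(l) = 1/(l - 8) = 1/(-8 + l))
T(r) = -1/15 - 280/r (T(r) = -280/r + 1/((-8 - 7)*((r/r))) = -280/r + 1/(-15*1) = -280/r - 1/15*1 = -280/r - 1/15 = -1/15 - 280/r)
-392751 - T(-659) = -392751 - (-4200 - 1*(-659))/(15*(-659)) = -392751 - (-1)*(-4200 + 659)/(15*659) = -392751 - (-1)*(-3541)/(15*659) = -392751 - 1*3541/9885 = -392751 - 3541/9885 = -3882347176/9885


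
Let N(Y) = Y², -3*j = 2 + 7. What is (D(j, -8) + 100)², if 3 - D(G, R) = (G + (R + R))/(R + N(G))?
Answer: 14884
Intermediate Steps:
j = -3 (j = -(2 + 7)/3 = -⅓*9 = -3)
D(G, R) = 3 - (G + 2*R)/(R + G²) (D(G, R) = 3 - (G + (R + R))/(R + G²) = 3 - (G + 2*R)/(R + G²))
(D(j, -8) + 100)² = ((-8 - 1*(-3) + 3*(-3)²)/(-8 + (-3)²) + 100)² = ((-8 + 3 + 3*9)/(-8 + 9) + 100)² = ((-8 + 3 + 27)/1 + 100)² = (1*22 + 100)² = (22 + 100)² = 122² = 14884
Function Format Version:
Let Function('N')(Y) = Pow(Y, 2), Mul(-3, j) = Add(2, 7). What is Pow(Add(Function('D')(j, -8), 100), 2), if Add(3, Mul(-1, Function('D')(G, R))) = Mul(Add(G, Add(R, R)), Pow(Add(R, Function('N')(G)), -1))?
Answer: 14884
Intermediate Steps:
j = -3 (j = Mul(Rational(-1, 3), Add(2, 7)) = Mul(Rational(-1, 3), 9) = -3)
Function('D')(G, R) = Add(3, Mul(-1, Pow(Add(R, Pow(G, 2)), -1), Add(G, Mul(2, R)))) (Function('D')(G, R) = Add(3, Mul(-1, Mul(Add(G, Add(R, R)), Pow(Add(R, Pow(G, 2)), -1)))) = Add(3, Mul(-1, Mul(Add(G, Mul(2, R)), Pow(Add(R, Pow(G, 2)), -1)))) = Add(3, Mul(-1, Mul(Pow(Add(R, Pow(G, 2)), -1), Add(G, Mul(2, R))))) = Add(3, Mul(-1, Pow(Add(R, Pow(G, 2)), -1), Add(G, Mul(2, R)))))
Pow(Add(Function('D')(j, -8), 100), 2) = Pow(Add(Mul(Pow(Add(-8, Pow(-3, 2)), -1), Add(-8, Mul(-1, -3), Mul(3, Pow(-3, 2)))), 100), 2) = Pow(Add(Mul(Pow(Add(-8, 9), -1), Add(-8, 3, Mul(3, 9))), 100), 2) = Pow(Add(Mul(Pow(1, -1), Add(-8, 3, 27)), 100), 2) = Pow(Add(Mul(1, 22), 100), 2) = Pow(Add(22, 100), 2) = Pow(122, 2) = 14884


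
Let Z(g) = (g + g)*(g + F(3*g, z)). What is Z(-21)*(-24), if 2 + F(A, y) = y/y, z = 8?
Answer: -22176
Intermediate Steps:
F(A, y) = -1 (F(A, y) = -2 + y/y = -2 + 1 = -1)
Z(g) = 2*g*(-1 + g) (Z(g) = (g + g)*(g - 1) = (2*g)*(-1 + g) = 2*g*(-1 + g))
Z(-21)*(-24) = (2*(-21)*(-1 - 21))*(-24) = (2*(-21)*(-22))*(-24) = 924*(-24) = -22176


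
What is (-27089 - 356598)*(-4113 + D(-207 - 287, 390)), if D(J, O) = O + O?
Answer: 1278828771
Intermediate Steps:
D(J, O) = 2*O
(-27089 - 356598)*(-4113 + D(-207 - 287, 390)) = (-27089 - 356598)*(-4113 + 2*390) = -383687*(-4113 + 780) = -383687*(-3333) = 1278828771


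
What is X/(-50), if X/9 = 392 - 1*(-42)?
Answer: -1953/25 ≈ -78.120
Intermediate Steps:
X = 3906 (X = 9*(392 - 1*(-42)) = 9*(392 + 42) = 9*434 = 3906)
X/(-50) = 3906/(-50) = -1/50*3906 = -1953/25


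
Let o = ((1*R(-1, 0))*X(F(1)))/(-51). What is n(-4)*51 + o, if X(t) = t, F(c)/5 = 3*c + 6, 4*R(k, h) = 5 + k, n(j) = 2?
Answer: 1719/17 ≈ 101.12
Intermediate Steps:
R(k, h) = 5/4 + k/4 (R(k, h) = (5 + k)/4 = 5/4 + k/4)
F(c) = 30 + 15*c (F(c) = 5*(3*c + 6) = 5*(6 + 3*c) = 30 + 15*c)
o = -15/17 (o = ((1*(5/4 + (¼)*(-1)))*(30 + 15*1))/(-51) = ((1*(5/4 - ¼))*(30 + 15))*(-1/51) = ((1*1)*45)*(-1/51) = (1*45)*(-1/51) = 45*(-1/51) = -15/17 ≈ -0.88235)
n(-4)*51 + o = 2*51 - 15/17 = 102 - 15/17 = 1719/17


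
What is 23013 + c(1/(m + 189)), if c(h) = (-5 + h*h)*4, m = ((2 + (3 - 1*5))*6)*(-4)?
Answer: 821332957/35721 ≈ 22993.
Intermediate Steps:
m = 0 (m = ((2 + (3 - 5))*6)*(-4) = ((2 - 2)*6)*(-4) = (0*6)*(-4) = 0*(-4) = 0)
c(h) = -20 + 4*h² (c(h) = (-5 + h²)*4 = -20 + 4*h²)
23013 + c(1/(m + 189)) = 23013 + (-20 + 4*(1/(0 + 189))²) = 23013 + (-20 + 4*(1/189)²) = 23013 + (-20 + 4*(1/35721)) = 23013 + (-20 + 4/35721) = 23013 - 714416/35721 = 821332957/35721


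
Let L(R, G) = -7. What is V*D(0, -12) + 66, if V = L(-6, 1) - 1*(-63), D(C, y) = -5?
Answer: -214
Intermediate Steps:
V = 56 (V = -7 - 1*(-63) = -7 + 63 = 56)
V*D(0, -12) + 66 = 56*(-5) + 66 = -280 + 66 = -214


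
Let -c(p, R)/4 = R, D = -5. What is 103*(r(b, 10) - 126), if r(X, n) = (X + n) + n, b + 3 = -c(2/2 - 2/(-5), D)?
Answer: -13287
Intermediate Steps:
c(p, R) = -4*R
b = -23 (b = -3 - (-4)*(-5) = -3 - 1*20 = -3 - 20 = -23)
r(X, n) = X + 2*n
103*(r(b, 10) - 126) = 103*((-23 + 2*10) - 126) = 103*((-23 + 20) - 126) = 103*(-3 - 126) = 103*(-129) = -13287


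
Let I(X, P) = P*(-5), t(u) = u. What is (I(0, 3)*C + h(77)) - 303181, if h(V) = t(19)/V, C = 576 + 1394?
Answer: -25620268/77 ≈ -3.3273e+5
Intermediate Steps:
C = 1970
I(X, P) = -5*P
h(V) = 19/V
(I(0, 3)*C + h(77)) - 303181 = (-5*3*1970 + 19/77) - 303181 = (-15*1970 + 19*(1/77)) - 303181 = (-29550 + 19/77) - 303181 = -2275331/77 - 303181 = -25620268/77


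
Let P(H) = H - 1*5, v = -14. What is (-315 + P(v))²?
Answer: 111556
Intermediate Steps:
P(H) = -5 + H (P(H) = H - 5 = -5 + H)
(-315 + P(v))² = (-315 + (-5 - 14))² = (-315 - 19)² = (-334)² = 111556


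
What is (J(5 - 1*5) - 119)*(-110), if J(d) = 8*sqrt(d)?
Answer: 13090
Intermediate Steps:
(J(5 - 1*5) - 119)*(-110) = (8*sqrt(5 - 1*5) - 119)*(-110) = (8*sqrt(5 - 5) - 119)*(-110) = (8*sqrt(0) - 119)*(-110) = (8*0 - 119)*(-110) = (0 - 119)*(-110) = -119*(-110) = 13090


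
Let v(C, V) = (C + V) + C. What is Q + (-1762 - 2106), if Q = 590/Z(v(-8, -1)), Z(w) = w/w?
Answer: -3278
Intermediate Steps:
v(C, V) = V + 2*C
Z(w) = 1
Q = 590 (Q = 590/1 = 590*1 = 590)
Q + (-1762 - 2106) = 590 + (-1762 - 2106) = 590 - 3868 = -3278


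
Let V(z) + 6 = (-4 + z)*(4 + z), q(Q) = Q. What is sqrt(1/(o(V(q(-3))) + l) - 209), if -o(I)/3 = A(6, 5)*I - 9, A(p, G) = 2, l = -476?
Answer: 2*I*sqrt(7191835)/371 ≈ 14.457*I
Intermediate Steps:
V(z) = -6 + (-4 + z)*(4 + z)
o(I) = 27 - 6*I (o(I) = -3*(2*I - 9) = -3*(-9 + 2*I) = 27 - 6*I)
sqrt(1/(o(V(q(-3))) + l) - 209) = sqrt(1/((27 - 6*(-22 + (-3)**2)) - 476) - 209) = sqrt(1/((27 - 6*(-22 + 9)) - 476) - 209) = sqrt(1/((27 - 6*(-13)) - 476) - 209) = sqrt(1/((27 + 78) - 476) - 209) = sqrt(1/(105 - 476) - 209) = sqrt(1/(-371) - 209) = sqrt(-1/371 - 209) = sqrt(-77540/371) = 2*I*sqrt(7191835)/371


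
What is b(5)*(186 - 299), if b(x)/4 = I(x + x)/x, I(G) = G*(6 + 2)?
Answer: -7232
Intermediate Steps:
I(G) = 8*G (I(G) = G*8 = 8*G)
b(x) = 64 (b(x) = 4*((8*(x + x))/x) = 4*((8*(2*x))/x) = 4*((16*x)/x) = 4*16 = 64)
b(5)*(186 - 299) = 64*(186 - 299) = 64*(-113) = -7232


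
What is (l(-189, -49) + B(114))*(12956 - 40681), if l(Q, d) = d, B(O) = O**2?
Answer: -358955575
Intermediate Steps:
(l(-189, -49) + B(114))*(12956 - 40681) = (-49 + 114**2)*(12956 - 40681) = (-49 + 12996)*(-27725) = 12947*(-27725) = -358955575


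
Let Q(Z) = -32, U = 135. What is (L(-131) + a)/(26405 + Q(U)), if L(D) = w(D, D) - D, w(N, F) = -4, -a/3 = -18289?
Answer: 54994/26373 ≈ 2.0852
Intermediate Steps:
a = 54867 (a = -3*(-18289) = 54867)
L(D) = -4 - D
(L(-131) + a)/(26405 + Q(U)) = ((-4 - 1*(-131)) + 54867)/(26405 - 32) = ((-4 + 131) + 54867)/26373 = (127 + 54867)*(1/26373) = 54994*(1/26373) = 54994/26373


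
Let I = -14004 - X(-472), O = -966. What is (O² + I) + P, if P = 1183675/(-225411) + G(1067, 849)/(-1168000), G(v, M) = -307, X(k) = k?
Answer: 242117268398753177/263280048000 ≈ 9.1962e+5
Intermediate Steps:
I = -13532 (I = -14004 - 1*(-472) = -14004 + 472 = -13532)
P = -1382463198823/263280048000 (P = 1183675/(-225411) - 307/(-1168000) = 1183675*(-1/225411) - 307*(-1/1168000) = -1183675/225411 + 307/1168000 = -1382463198823/263280048000 ≈ -5.2509)
(O² + I) + P = ((-966)² - 13532) - 1382463198823/263280048000 = (933156 - 13532) - 1382463198823/263280048000 = 919624 - 1382463198823/263280048000 = 242117268398753177/263280048000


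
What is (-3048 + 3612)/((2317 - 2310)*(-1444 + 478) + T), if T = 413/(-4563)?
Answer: -2573532/30855419 ≈ -0.083406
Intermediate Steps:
T = -413/4563 (T = 413*(-1/4563) = -413/4563 ≈ -0.090511)
(-3048 + 3612)/((2317 - 2310)*(-1444 + 478) + T) = (-3048 + 3612)/((2317 - 2310)*(-1444 + 478) - 413/4563) = 564/(7*(-966) - 413/4563) = 564/(-6762 - 413/4563) = 564/(-30855419/4563) = 564*(-4563/30855419) = -2573532/30855419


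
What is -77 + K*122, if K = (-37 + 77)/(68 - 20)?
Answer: 74/3 ≈ 24.667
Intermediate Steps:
K = ⅚ (K = 40/48 = 40*(1/48) = ⅚ ≈ 0.83333)
-77 + K*122 = -77 + (⅚)*122 = -77 + 305/3 = 74/3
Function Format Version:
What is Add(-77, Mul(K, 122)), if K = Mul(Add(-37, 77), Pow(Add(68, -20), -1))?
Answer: Rational(74, 3) ≈ 24.667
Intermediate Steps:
K = Rational(5, 6) (K = Mul(40, Pow(48, -1)) = Mul(40, Rational(1, 48)) = Rational(5, 6) ≈ 0.83333)
Add(-77, Mul(K, 122)) = Add(-77, Mul(Rational(5, 6), 122)) = Add(-77, Rational(305, 3)) = Rational(74, 3)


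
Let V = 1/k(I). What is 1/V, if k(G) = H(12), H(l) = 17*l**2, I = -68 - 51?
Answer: 2448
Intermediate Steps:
I = -119
k(G) = 2448 (k(G) = 17*12**2 = 17*144 = 2448)
V = 1/2448 ≈ 0.00040850
1/V = 1/(1/2448) = 2448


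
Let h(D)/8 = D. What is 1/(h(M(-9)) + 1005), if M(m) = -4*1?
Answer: 1/973 ≈ 0.0010277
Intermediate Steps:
M(m) = -4
h(D) = 8*D
1/(h(M(-9)) + 1005) = 1/(8*(-4) + 1005) = 1/(-32 + 1005) = 1/973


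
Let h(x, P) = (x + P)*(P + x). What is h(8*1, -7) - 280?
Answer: -279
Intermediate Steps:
h(x, P) = (P + x)² (h(x, P) = (P + x)*(P + x) = (P + x)²)
h(8*1, -7) - 280 = (-7 + 8*1)² - 280 = (-7 + 8)² - 280 = 1² - 280 = 1 - 280 = -279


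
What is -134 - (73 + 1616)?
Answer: -1823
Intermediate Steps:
-134 - (73 + 1616) = -134 - 1*1689 = -134 - 1689 = -1823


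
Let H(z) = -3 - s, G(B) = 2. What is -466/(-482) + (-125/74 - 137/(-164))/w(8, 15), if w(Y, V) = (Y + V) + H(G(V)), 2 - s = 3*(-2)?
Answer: 5239169/5849552 ≈ 0.89565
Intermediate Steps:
s = 8 (s = 2 - 3*(-2) = 2 - 1*(-6) = 2 + 6 = 8)
H(z) = -11 (H(z) = -3 - 1*8 = -3 - 8 = -11)
w(Y, V) = -11 + V + Y (w(Y, V) = (Y + V) - 11 = (V + Y) - 11 = -11 + V + Y)
-466/(-482) + (-125/74 - 137/(-164))/w(8, 15) = -466/(-482) + (-125/74 - 137/(-164))/(-11 + 15 + 8) = -466*(-1/482) + (-125*1/74 - 137*(-1/164))/12 = 233/241 + (-125/74 + 137/164)*(1/12) = 233/241 - 5181/6068*1/12 = 233/241 - 1727/24272 = 5239169/5849552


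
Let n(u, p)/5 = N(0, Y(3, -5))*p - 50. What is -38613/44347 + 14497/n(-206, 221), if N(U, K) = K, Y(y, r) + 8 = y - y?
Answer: -16293289/6608430 ≈ -2.4655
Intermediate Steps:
Y(y, r) = -8 (Y(y, r) = -8 + (y - y) = -8 + 0 = -8)
n(u, p) = -250 - 40*p (n(u, p) = 5*(-8*p - 50) = 5*(-50 - 8*p) = -250 - 40*p)
-38613/44347 + 14497/n(-206, 221) = -38613/44347 + 14497/(-250 - 40*221) = -38613*1/44347 + 14497/(-250 - 8840) = -633/727 + 14497/(-9090) = -633/727 + 14497*(-1/9090) = -633/727 - 14497/9090 = -16293289/6608430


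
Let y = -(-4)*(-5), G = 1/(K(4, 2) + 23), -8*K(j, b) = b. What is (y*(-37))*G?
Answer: 2960/91 ≈ 32.527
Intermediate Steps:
K(j, b) = -b/8
G = 4/91 (G = 1/(-1/8*2 + 23) = 1/(-1/4 + 23) = 1/(91/4) = 4/91 ≈ 0.043956)
y = -20 (y = -4*5 = -20)
(y*(-37))*G = -20*(-37)*(4/91) = 740*(4/91) = 2960/91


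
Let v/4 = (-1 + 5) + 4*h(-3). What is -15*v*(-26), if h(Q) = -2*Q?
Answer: 43680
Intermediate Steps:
v = 112 (v = 4*((-1 + 5) + 4*(-2*(-3))) = 4*(4 + 4*6) = 4*(4 + 24) = 4*28 = 112)
-15*v*(-26) = -15*112*(-26) = -1680*(-26) = 43680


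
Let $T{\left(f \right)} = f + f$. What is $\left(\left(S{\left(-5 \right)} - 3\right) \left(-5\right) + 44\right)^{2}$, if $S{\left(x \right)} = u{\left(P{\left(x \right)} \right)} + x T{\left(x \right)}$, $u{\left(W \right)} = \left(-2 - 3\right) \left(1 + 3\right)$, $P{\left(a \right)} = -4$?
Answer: $8281$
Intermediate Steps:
$u{\left(W \right)} = -20$ ($u{\left(W \right)} = \left(-5\right) 4 = -20$)
$T{\left(f \right)} = 2 f$
$S{\left(x \right)} = -20 + 2 x^{2}$ ($S{\left(x \right)} = -20 + x 2 x = -20 + 2 x^{2}$)
$\left(\left(S{\left(-5 \right)} - 3\right) \left(-5\right) + 44\right)^{2} = \left(\left(\left(-20 + 2 \left(-5\right)^{2}\right) - 3\right) \left(-5\right) + 44\right)^{2} = \left(\left(\left(-20 + 2 \cdot 25\right) - 3\right) \left(-5\right) + 44\right)^{2} = \left(\left(\left(-20 + 50\right) - 3\right) \left(-5\right) + 44\right)^{2} = \left(\left(30 - 3\right) \left(-5\right) + 44\right)^{2} = \left(27 \left(-5\right) + 44\right)^{2} = \left(-135 + 44\right)^{2} = \left(-91\right)^{2} = 8281$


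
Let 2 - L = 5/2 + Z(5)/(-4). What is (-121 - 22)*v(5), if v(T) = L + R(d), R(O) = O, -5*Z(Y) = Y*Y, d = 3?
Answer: -715/4 ≈ -178.75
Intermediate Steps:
Z(Y) = -Y**2/5 (Z(Y) = -Y*Y/5 = -Y**2/5)
L = -7/4 (L = 2 - (5/2 - 1/5*5**2/(-4)) = 2 - (5*(1/2) - 1/5*25*(-1/4)) = 2 - (5/2 - 5*(-1/4)) = 2 - (5/2 + 5/4) = 2 - 1*15/4 = 2 - 15/4 = -7/4 ≈ -1.7500)
v(T) = 5/4 (v(T) = -7/4 + 3 = 5/4)
(-121 - 22)*v(5) = (-121 - 22)*(5/4) = -143*5/4 = -715/4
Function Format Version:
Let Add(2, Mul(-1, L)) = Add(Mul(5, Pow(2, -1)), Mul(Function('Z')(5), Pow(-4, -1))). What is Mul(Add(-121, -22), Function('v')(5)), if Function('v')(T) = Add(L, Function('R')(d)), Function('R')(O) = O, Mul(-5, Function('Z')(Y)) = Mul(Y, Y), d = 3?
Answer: Rational(-715, 4) ≈ -178.75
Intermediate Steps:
Function('Z')(Y) = Mul(Rational(-1, 5), Pow(Y, 2)) (Function('Z')(Y) = Mul(Rational(-1, 5), Mul(Y, Y)) = Mul(Rational(-1, 5), Pow(Y, 2)))
L = Rational(-7, 4) (L = Add(2, Mul(-1, Add(Mul(5, Pow(2, -1)), Mul(Mul(Rational(-1, 5), Pow(5, 2)), Pow(-4, -1))))) = Add(2, Mul(-1, Add(Mul(5, Rational(1, 2)), Mul(Mul(Rational(-1, 5), 25), Rational(-1, 4))))) = Add(2, Mul(-1, Add(Rational(5, 2), Mul(-5, Rational(-1, 4))))) = Add(2, Mul(-1, Add(Rational(5, 2), Rational(5, 4)))) = Add(2, Mul(-1, Rational(15, 4))) = Add(2, Rational(-15, 4)) = Rational(-7, 4) ≈ -1.7500)
Function('v')(T) = Rational(5, 4) (Function('v')(T) = Add(Rational(-7, 4), 3) = Rational(5, 4))
Mul(Add(-121, -22), Function('v')(5)) = Mul(Add(-121, -22), Rational(5, 4)) = Mul(-143, Rational(5, 4)) = Rational(-715, 4)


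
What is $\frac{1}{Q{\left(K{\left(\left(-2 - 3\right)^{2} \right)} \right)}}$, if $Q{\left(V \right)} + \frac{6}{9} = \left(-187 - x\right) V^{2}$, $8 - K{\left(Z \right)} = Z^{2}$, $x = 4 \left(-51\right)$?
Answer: $\frac{3}{19415137} \approx 1.5452 \cdot 10^{-7}$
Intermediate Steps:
$x = -204$
$K{\left(Z \right)} = 8 - Z^{2}$
$Q{\left(V \right)} = - \frac{2}{3} + 17 V^{2}$ ($Q{\left(V \right)} = - \frac{2}{3} + \left(-187 - -204\right) V^{2} = - \frac{2}{3} + \left(-187 + 204\right) V^{2} = - \frac{2}{3} + 17 V^{2}$)
$\frac{1}{Q{\left(K{\left(\left(-2 - 3\right)^{2} \right)} \right)}} = \frac{1}{- \frac{2}{3} + 17 \left(8 - \left(\left(-2 - 3\right)^{2}\right)^{2}\right)^{2}} = \frac{1}{- \frac{2}{3} + 17 \left(8 - \left(\left(-5\right)^{2}\right)^{2}\right)^{2}} = \frac{1}{- \frac{2}{3} + 17 \left(8 - 25^{2}\right)^{2}} = \frac{1}{- \frac{2}{3} + 17 \left(8 - 625\right)^{2}} = \frac{1}{- \frac{2}{3} + 17 \left(-617\right)^{2}} = \frac{1}{- \frac{2}{3} + 17 \cdot 380689} = \frac{1}{- \frac{2}{3} + 6471713} = \frac{1}{\frac{19415137}{3}} = \frac{3}{19415137}$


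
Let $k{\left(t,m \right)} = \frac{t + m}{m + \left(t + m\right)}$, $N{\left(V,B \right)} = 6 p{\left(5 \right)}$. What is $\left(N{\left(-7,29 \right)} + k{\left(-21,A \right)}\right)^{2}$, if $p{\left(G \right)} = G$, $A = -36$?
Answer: $\frac{900601}{961} \approx 937.15$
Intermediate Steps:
$N{\left(V,B \right)} = 30$ ($N{\left(V,B \right)} = 6 \cdot 5 = 30$)
$k{\left(t,m \right)} = \frac{m + t}{t + 2 m}$ ($k{\left(t,m \right)} = \frac{m + t}{m + \left(m + t\right)} = \frac{m + t}{t + 2 m}$)
$\left(N{\left(-7,29 \right)} + k{\left(-21,A \right)}\right)^{2} = \left(30 + \frac{-36 - 21}{-21 + 2 \left(-36\right)}\right)^{2} = \left(30 + \frac{1}{-21 - 72} \left(-57\right)\right)^{2} = \left(30 + \frac{1}{-93} \left(-57\right)\right)^{2} = \left(30 - - \frac{19}{31}\right)^{2} = \left(30 + \frac{19}{31}\right)^{2} = \left(\frac{949}{31}\right)^{2} = \frac{900601}{961}$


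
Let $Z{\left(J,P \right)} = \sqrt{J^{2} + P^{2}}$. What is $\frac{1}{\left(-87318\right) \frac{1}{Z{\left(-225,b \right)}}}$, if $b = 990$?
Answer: $- \frac{5 \sqrt{509}}{9702} \approx -0.011627$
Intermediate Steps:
$\frac{1}{\left(-87318\right) \frac{1}{Z{\left(-225,b \right)}}} = \frac{1}{\left(-87318\right) \frac{1}{\sqrt{\left(-225\right)^{2} + 990^{2}}}} = \frac{1}{\left(-87318\right) \frac{1}{\sqrt{50625 + 980100}}} = \frac{1}{\left(-87318\right) \frac{1}{\sqrt{1030725}}} = \frac{1}{\left(-87318\right) \frac{1}{45 \sqrt{509}}} = \frac{1}{\left(-87318\right) \frac{\sqrt{509}}{22905}} = \frac{1}{\left(- \frac{9702}{2545}\right) \sqrt{509}} = - \frac{5 \sqrt{509}}{9702}$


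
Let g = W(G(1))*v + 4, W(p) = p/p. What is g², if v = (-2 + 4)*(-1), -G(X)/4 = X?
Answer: 4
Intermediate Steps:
G(X) = -4*X
W(p) = 1
v = -2 (v = 2*(-1) = -2)
g = 2 (g = 1*(-2) + 4 = -2 + 4 = 2)
g² = 2² = 4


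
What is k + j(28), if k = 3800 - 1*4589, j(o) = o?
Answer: -761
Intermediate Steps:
k = -789 (k = 3800 - 4589 = -789)
k + j(28) = -789 + 28 = -761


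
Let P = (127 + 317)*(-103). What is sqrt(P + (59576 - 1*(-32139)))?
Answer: sqrt(45983) ≈ 214.44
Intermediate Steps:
P = -45732 (P = 444*(-103) = -45732)
sqrt(P + (59576 - 1*(-32139))) = sqrt(-45732 + (59576 - 1*(-32139))) = sqrt(-45732 + (59576 + 32139)) = sqrt(-45732 + 91715) = sqrt(45983)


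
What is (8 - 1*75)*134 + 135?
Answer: -8843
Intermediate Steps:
(8 - 1*75)*134 + 135 = (8 - 75)*134 + 135 = -67*134 + 135 = -8978 + 135 = -8843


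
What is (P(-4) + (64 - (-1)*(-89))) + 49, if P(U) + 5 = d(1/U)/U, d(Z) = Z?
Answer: 305/16 ≈ 19.063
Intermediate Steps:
P(U) = -5 + U**(-2) (P(U) = -5 + (1/U)/U = -5 + 1/(U*U) = -5 + U**(-2))
(P(-4) + (64 - (-1)*(-89))) + 49 = ((-5 + (-4)**(-2)) + (64 - (-1)*(-89))) + 49 = ((-5 + 1/16) + (64 - 1*89)) + 49 = (-79/16 + (64 - 89)) + 49 = (-79/16 - 25) + 49 = -479/16 + 49 = 305/16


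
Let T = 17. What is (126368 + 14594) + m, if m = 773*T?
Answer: 154103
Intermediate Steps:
m = 13141 (m = 773*17 = 13141)
(126368 + 14594) + m = (126368 + 14594) + 13141 = 140962 + 13141 = 154103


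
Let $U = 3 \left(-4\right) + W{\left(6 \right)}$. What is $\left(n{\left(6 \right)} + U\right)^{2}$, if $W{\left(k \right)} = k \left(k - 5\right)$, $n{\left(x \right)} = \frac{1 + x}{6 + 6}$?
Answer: $\frac{4225}{144} \approx 29.34$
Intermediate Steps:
$n{\left(x \right)} = \frac{1}{12} + \frac{x}{12}$ ($n{\left(x \right)} = \frac{1 + x}{12} = \left(1 + x\right) \frac{1}{12} = \frac{1}{12} + \frac{x}{12}$)
$W{\left(k \right)} = k \left(-5 + k\right)$
$U = -6$ ($U = 3 \left(-4\right) + 6 \left(-5 + 6\right) = -12 + 6 \cdot 1 = -12 + 6 = -6$)
$\left(n{\left(6 \right)} + U\right)^{2} = \left(\left(\frac{1}{12} + \frac{1}{12} \cdot 6\right) - 6\right)^{2} = \left(\left(\frac{1}{12} + \frac{1}{2}\right) - 6\right)^{2} = \left(\frac{7}{12} - 6\right)^{2} = \left(- \frac{65}{12}\right)^{2} = \frac{4225}{144}$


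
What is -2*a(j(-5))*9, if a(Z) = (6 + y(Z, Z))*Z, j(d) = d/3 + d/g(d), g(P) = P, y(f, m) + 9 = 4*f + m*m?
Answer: -188/3 ≈ -62.667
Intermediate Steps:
y(f, m) = -9 + m² + 4*f (y(f, m) = -9 + (4*f + m*m) = -9 + (4*f + m²) = -9 + (m² + 4*f) = -9 + m² + 4*f)
j(d) = 1 + d/3 (j(d) = d/3 + d/d = d*(⅓) + 1 = d/3 + 1 = 1 + d/3)
a(Z) = Z*(-3 + Z² + 4*Z) (a(Z) = (6 + (-9 + Z² + 4*Z))*Z = (-3 + Z² + 4*Z)*Z = Z*(-3 + Z² + 4*Z))
-2*a(j(-5))*9 = -2*(1 + (⅓)*(-5))*(-3 + (1 + (⅓)*(-5))² + 4*(1 + (⅓)*(-5)))*9 = -2*(1 - 5/3)*(-3 + (1 - 5/3)² + 4*(1 - 5/3))*9 = -(-4)*(-3 + (-⅔)² + 4*(-⅔))/3*9 = -(-4)*(-3 + 4/9 - 8/3)/3*9 = -(-4)*(-47)/(3*9)*9 = -2*94/27*9 = -188/27*9 = -188/3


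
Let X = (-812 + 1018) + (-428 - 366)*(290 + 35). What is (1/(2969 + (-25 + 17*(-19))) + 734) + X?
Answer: -673885309/2621 ≈ -2.5711e+5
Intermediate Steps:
X = -257844 (X = 206 - 794*325 = 206 - 258050 = -257844)
(1/(2969 + (-25 + 17*(-19))) + 734) + X = (1/(2969 + (-25 + 17*(-19))) + 734) - 257844 = (1/(2969 + (-25 - 323)) + 734) - 257844 = (1/(2969 - 348) + 734) - 257844 = (1/2621 + 734) - 257844 = 1923815/2621 - 257844 = -673885309/2621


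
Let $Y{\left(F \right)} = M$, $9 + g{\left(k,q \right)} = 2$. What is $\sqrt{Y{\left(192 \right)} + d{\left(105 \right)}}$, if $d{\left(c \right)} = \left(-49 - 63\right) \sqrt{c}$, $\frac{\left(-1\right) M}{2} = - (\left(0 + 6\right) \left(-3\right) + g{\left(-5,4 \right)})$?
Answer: $\sqrt{-50 - 112 \sqrt{105}} \approx 34.607 i$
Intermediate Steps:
$g{\left(k,q \right)} = -7$ ($g{\left(k,q \right)} = -9 + 2 = -7$)
$M = -50$ ($M = - 2 \left(- (\left(0 + 6\right) \left(-3\right) - 7)\right) = - 2 \left(- (6 \left(-3\right) - 7)\right) = - 2 \left(- (-18 - 7)\right) = - 2 \left(\left(-1\right) \left(-25\right)\right) = \left(-2\right) 25 = -50$)
$d{\left(c \right)} = - 112 \sqrt{c}$
$Y{\left(F \right)} = -50$
$\sqrt{Y{\left(192 \right)} + d{\left(105 \right)}} = \sqrt{-50 - 112 \sqrt{105}}$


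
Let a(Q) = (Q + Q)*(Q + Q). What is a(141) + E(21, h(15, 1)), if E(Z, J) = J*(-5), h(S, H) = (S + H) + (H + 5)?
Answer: 79414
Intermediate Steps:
h(S, H) = 5 + S + 2*H (h(S, H) = (H + S) + (5 + H) = 5 + S + 2*H)
E(Z, J) = -5*J
a(Q) = 4*Q**2 (a(Q) = (2*Q)*(2*Q) = 4*Q**2)
a(141) + E(21, h(15, 1)) = 4*141**2 - 5*(5 + 15 + 2*1) = 4*19881 - 5*(5 + 15 + 2) = 79524 - 5*22 = 79524 - 110 = 79414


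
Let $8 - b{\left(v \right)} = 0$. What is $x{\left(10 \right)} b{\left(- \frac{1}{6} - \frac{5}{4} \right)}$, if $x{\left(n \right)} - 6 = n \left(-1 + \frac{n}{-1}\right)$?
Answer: $-832$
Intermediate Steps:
$b{\left(v \right)} = 8$ ($b{\left(v \right)} = 8 - 0 = 8 + 0 = 8$)
$x{\left(n \right)} = 6 + n \left(-1 - n\right)$ ($x{\left(n \right)} = 6 + n \left(-1 + \frac{n}{-1}\right) = 6 + n \left(-1 + n \left(-1\right)\right) = 6 + n \left(-1 - n\right)$)
$x{\left(10 \right)} b{\left(- \frac{1}{6} - \frac{5}{4} \right)} = \left(6 - 10 - 10^{2}\right) 8 = \left(6 - 10 - 100\right) 8 = \left(-104\right) 8 = -832$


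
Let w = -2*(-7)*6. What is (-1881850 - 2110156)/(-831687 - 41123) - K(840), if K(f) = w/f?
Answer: 780945/174562 ≈ 4.4737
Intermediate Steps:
w = 84 (w = 14*6 = 84)
K(f) = 84/f
(-1881850 - 2110156)/(-831687 - 41123) - K(840) = (-1881850 - 2110156)/(-831687 - 41123) - 84/840 = -3992006/(-872810) - 84/840 = -3992006*(-1/872810) - 1*⅒ = 1996003/436405 - ⅒ = 780945/174562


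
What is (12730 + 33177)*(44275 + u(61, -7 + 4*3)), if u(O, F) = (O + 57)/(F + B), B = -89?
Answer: 85363653337/42 ≈ 2.0325e+9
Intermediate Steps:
u(O, F) = (57 + O)/(-89 + F) (u(O, F) = (O + 57)/(F - 89) = (57 + O)/(-89 + F))
(12730 + 33177)*(44275 + u(61, -7 + 4*3)) = (12730 + 33177)*(44275 + (57 + 61)/(-89 + (-7 + 4*3))) = 45907*(44275 + 118/(-89 + (-7 + 12))) = 45907*(44275 + 118/(-89 + 5)) = 45907*(44275 + 118/(-84)) = 45907*(44275 - 1/84*118) = 45907*(44275 - 59/42) = 45907*(1859491/42) = 85363653337/42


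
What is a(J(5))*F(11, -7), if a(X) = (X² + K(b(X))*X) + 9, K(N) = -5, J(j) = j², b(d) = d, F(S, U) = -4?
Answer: -2036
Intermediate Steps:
a(X) = 9 + X² - 5*X (a(X) = (X² - 5*X) + 9 = 9 + X² - 5*X)
a(J(5))*F(11, -7) = (9 + (5²)² - 5*5²)*(-4) = (9 + 25² - 5*25)*(-4) = (9 + 625 - 125)*(-4) = 509*(-4) = -2036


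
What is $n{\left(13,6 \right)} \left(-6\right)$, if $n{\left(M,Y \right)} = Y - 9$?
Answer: $18$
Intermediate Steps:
$n{\left(M,Y \right)} = -9 + Y$ ($n{\left(M,Y \right)} = Y - 9 = -9 + Y$)
$n{\left(13,6 \right)} \left(-6\right) = \left(-9 + 6\right) \left(-6\right) = \left(-3\right) \left(-6\right) = 18$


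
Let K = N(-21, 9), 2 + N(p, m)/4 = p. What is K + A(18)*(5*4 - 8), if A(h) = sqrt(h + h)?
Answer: -20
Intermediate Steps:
N(p, m) = -8 + 4*p
A(h) = sqrt(2)*sqrt(h) (A(h) = sqrt(2*h) = sqrt(2)*sqrt(h))
K = -92 (K = -8 + 4*(-21) = -8 - 84 = -92)
K + A(18)*(5*4 - 8) = -92 + (sqrt(2)*sqrt(18))*(5*4 - 8) = -92 + (sqrt(2)*(3*sqrt(2)))*(20 - 8) = -92 + 6*12 = -92 + 72 = -20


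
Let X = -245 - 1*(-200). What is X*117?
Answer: -5265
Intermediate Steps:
X = -45 (X = -245 + 200 = -45)
X*117 = -45*117 = -5265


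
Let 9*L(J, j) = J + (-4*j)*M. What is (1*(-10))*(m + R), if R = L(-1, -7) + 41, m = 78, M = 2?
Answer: -11260/9 ≈ -1251.1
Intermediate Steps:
L(J, j) = -8*j/9 + J/9 (L(J, j) = (J - 4*j*2)/9 = (J - 8*j)/9 = -8*j/9 + J/9)
R = 424/9 (R = (-8/9*(-7) + (⅑)*(-1)) + 41 = (56/9 - ⅑) + 41 = 55/9 + 41 = 424/9 ≈ 47.111)
(1*(-10))*(m + R) = (1*(-10))*(78 + 424/9) = -10*1126/9 = -11260/9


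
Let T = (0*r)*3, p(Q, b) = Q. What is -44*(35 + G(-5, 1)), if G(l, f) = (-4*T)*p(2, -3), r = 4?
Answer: -1540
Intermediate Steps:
T = 0 (T = (0*4)*3 = 0*3 = 0)
G(l, f) = 0 (G(l, f) = -4*0*2 = 0*2 = 0)
-44*(35 + G(-5, 1)) = -44*(35 + 0) = -44*35 = -1540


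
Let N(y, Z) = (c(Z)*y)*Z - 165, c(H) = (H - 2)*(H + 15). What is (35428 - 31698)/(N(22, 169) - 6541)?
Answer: 1865/57119999 ≈ 3.2651e-5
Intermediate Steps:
c(H) = (-2 + H)*(15 + H)
N(y, Z) = -165 + Z*y*(-30 + Z² + 13*Z) (N(y, Z) = ((-30 + Z² + 13*Z)*y)*Z - 165 = (y*(-30 + Z² + 13*Z))*Z - 165 = Z*y*(-30 + Z² + 13*Z) - 165 = -165 + Z*y*(-30 + Z² + 13*Z))
(35428 - 31698)/(N(22, 169) - 6541) = (35428 - 31698)/((-165 + 169*22*(-30 + 169² + 13*169)) - 6541) = 3730/((-165 + 169*22*(-30 + 28561 + 2197)) - 6541) = 3730/((-165 + 169*22*30728) - 6541) = 3730/((-165 + 114246704) - 6541) = 3730/(114246539 - 6541) = 3730/114239998 = 3730*(1/114239998) = 1865/57119999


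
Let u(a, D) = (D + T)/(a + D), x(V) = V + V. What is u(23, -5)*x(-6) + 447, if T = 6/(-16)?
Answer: 5407/12 ≈ 450.58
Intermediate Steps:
x(V) = 2*V
T = -3/8 (T = 6*(-1/16) = -3/8 ≈ -0.37500)
u(a, D) = (-3/8 + D)/(D + a) (u(a, D) = (D - 3/8)/(a + D) = (-3/8 + D)/(D + a))
u(23, -5)*x(-6) + 447 = ((-3/8 - 5)/(-5 + 23))*(2*(-6)) + 447 = (-43/8/18)*(-12) + 447 = ((1/18)*(-43/8))*(-12) + 447 = -43/144*(-12) + 447 = 43/12 + 447 = 5407/12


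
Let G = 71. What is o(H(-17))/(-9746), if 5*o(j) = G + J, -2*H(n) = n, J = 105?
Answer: -8/2215 ≈ -0.0036117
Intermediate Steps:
H(n) = -n/2
o(j) = 176/5 (o(j) = (71 + 105)/5 = (⅕)*176 = 176/5)
o(H(-17))/(-9746) = (176/5)/(-9746) = (176/5)*(-1/9746) = -8/2215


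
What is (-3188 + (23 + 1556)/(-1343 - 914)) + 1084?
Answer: -4750307/2257 ≈ -2104.7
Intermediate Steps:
(-3188 + (23 + 1556)/(-1343 - 914)) + 1084 = (-3188 + 1579/(-2257)) + 1084 = (-3188 + 1579*(-1/2257)) + 1084 = (-3188 - 1579/2257) + 1084 = -7196895/2257 + 1084 = -4750307/2257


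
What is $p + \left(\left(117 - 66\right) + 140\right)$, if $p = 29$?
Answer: $220$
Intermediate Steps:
$p + \left(\left(117 - 66\right) + 140\right) = 29 + \left(\left(117 - 66\right) + 140\right) = 29 + \left(51 + 140\right) = 29 + 191 = 220$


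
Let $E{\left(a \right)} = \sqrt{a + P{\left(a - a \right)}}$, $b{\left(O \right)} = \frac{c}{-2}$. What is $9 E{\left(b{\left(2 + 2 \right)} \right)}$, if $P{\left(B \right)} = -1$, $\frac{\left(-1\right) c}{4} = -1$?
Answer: $9 i \sqrt{3} \approx 15.588 i$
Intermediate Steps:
$c = 4$ ($c = \left(-4\right) \left(-1\right) = 4$)
$b{\left(O \right)} = -2$ ($b{\left(O \right)} = \frac{4}{-2} = 4 \left(- \frac{1}{2}\right) = -2$)
$E{\left(a \right)} = \sqrt{-1 + a}$ ($E{\left(a \right)} = \sqrt{a - 1} = \sqrt{-1 + a}$)
$9 E{\left(b{\left(2 + 2 \right)} \right)} = 9 \sqrt{-1 - 2} = 9 \sqrt{-3} = 9 i \sqrt{3}$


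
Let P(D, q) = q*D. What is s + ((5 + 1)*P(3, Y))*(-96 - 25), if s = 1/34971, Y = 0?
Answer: 1/34971 ≈ 2.8595e-5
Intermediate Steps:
s = 1/34971 ≈ 2.8595e-5
P(D, q) = D*q
s + ((5 + 1)*P(3, Y))*(-96 - 25) = 1/34971 + ((5 + 1)*(3*0))*(-96 - 25) = 1/34971 + (6*0)*(-121) = 1/34971 + 0*(-121) = 1/34971 + 0 = 1/34971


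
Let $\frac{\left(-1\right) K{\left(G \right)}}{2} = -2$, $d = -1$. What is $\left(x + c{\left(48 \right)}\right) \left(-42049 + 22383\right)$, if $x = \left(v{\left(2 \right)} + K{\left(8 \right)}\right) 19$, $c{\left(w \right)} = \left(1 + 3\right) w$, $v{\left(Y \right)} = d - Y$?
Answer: $-4149526$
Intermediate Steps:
$K{\left(G \right)} = 4$ ($K{\left(G \right)} = \left(-2\right) \left(-2\right) = 4$)
$v{\left(Y \right)} = -1 - Y$
$c{\left(w \right)} = 4 w$
$x = 19$ ($x = \left(\left(-1 - 2\right) + 4\right) 19 = \left(-3 + 4\right) 19 = 1 \cdot 19 = 19$)
$\left(x + c{\left(48 \right)}\right) \left(-42049 + 22383\right) = \left(19 + 4 \cdot 48\right) \left(-42049 + 22383\right) = \left(19 + 192\right) \left(-19666\right) = 211 \left(-19666\right) = -4149526$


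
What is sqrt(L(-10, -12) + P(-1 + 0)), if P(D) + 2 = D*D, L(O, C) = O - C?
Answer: 1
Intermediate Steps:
P(D) = -2 + D**2 (P(D) = -2 + D*D = -2 + D**2)
sqrt(L(-10, -12) + P(-1 + 0)) = sqrt((-10 - 1*(-12)) + (-2 + (-1 + 0)**2)) = sqrt((-10 + 12) + (-2 + (-1)**2)) = sqrt(2 + (-2 + 1)) = sqrt(2 - 1) = sqrt(1) = 1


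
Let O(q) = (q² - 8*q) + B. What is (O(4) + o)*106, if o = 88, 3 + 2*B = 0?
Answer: 7473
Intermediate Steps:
B = -3/2 (B = -3/2 + (½)*0 = -3/2 + 0 = -3/2 ≈ -1.5000)
O(q) = -3/2 + q² - 8*q (O(q) = (q² - 8*q) - 3/2 = -3/2 + q² - 8*q)
(O(4) + o)*106 = ((-3/2 + 4² - 8*4) + 88)*106 = ((-3/2 + 16 - 32) + 88)*106 = (-35/2 + 88)*106 = (141/2)*106 = 7473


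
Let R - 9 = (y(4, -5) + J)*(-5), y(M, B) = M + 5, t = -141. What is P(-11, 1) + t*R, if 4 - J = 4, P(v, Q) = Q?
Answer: 5077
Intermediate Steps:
y(M, B) = 5 + M
J = 0 (J = 4 - 1*4 = 4 - 4 = 0)
R = -36 (R = 9 + ((5 + 4) + 0)*(-5) = 9 + (9 + 0)*(-5) = 9 + 9*(-5) = 9 - 45 = -36)
P(-11, 1) + t*R = 1 - 141*(-36) = 1 + 5076 = 5077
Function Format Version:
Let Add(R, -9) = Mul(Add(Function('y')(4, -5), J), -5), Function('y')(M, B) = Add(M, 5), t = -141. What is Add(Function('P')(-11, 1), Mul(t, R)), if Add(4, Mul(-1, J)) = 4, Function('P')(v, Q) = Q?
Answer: 5077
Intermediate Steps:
Function('y')(M, B) = Add(5, M)
J = 0 (J = Add(4, Mul(-1, 4)) = Add(4, -4) = 0)
R = -36 (R = Add(9, Mul(Add(Add(5, 4), 0), -5)) = Add(9, Mul(Add(9, 0), -5)) = Add(9, Mul(9, -5)) = Add(9, -45) = -36)
Add(Function('P')(-11, 1), Mul(t, R)) = Add(1, Mul(-141, -36)) = Add(1, 5076) = 5077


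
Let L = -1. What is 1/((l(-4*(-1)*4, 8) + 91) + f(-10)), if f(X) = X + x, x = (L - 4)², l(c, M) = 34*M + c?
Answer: 1/394 ≈ 0.0025381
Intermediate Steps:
l(c, M) = c + 34*M
x = 25 (x = (-1 - 4)² = (-5)² = 25)
f(X) = 25 + X (f(X) = X + 25 = 25 + X)
1/((l(-4*(-1)*4, 8) + 91) + f(-10)) = 1/(((-4*(-1)*4 + 34*8) + 91) + (25 - 10)) = 1/(((4*4 + 272) + 91) + 15) = 1/(((16 + 272) + 91) + 15) = 1/((288 + 91) + 15) = 1/(379 + 15) = 1/394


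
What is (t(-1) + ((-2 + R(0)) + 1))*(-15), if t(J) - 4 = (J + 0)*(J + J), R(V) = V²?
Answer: -75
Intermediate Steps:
t(J) = 4 + 2*J² (t(J) = 4 + (J + 0)*(J + J) = 4 + J*(2*J) = 4 + 2*J²)
(t(-1) + ((-2 + R(0)) + 1))*(-15) = ((4 + 2*(-1)²) + ((-2 + 0²) + 1))*(-15) = ((4 + 2*1) + ((-2 + 0) + 1))*(-15) = ((4 + 2) + (-2 + 1))*(-15) = (6 - 1)*(-15) = 5*(-15) = -75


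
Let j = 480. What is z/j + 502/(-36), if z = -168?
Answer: -2573/180 ≈ -14.294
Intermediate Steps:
z/j + 502/(-36) = -168/480 + 502/(-36) = -168*1/480 + 502*(-1/36) = -7/20 - 251/18 = -2573/180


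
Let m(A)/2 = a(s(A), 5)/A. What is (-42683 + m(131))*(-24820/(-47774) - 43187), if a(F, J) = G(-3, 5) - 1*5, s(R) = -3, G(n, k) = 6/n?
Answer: 5768152598257533/3129197 ≈ 1.8433e+9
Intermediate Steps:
a(F, J) = -7 (a(F, J) = 6/(-3) - 1*5 = 6*(-1/3) - 5 = -2 - 5 = -7)
m(A) = -14/A (m(A) = 2*(-7/A) = -14/A)
(-42683 + m(131))*(-24820/(-47774) - 43187) = (-42683 - 14/131)*(-24820/(-47774) - 43187) = (-42683 - 14*1/131)*(-24820*(-1/47774) - 43187) = (-42683 - 14/131)*(12410/23887 - 43187) = -5591487/131*(-1031595459/23887) = 5768152598257533/3129197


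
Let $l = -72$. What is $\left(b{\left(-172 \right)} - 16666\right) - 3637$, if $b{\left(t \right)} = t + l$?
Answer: $-20547$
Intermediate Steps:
$b{\left(t \right)} = -72 + t$ ($b{\left(t \right)} = t - 72 = -72 + t$)
$\left(b{\left(-172 \right)} - 16666\right) - 3637 = \left(\left(-72 - 172\right) - 16666\right) - 3637 = \left(-244 - 16666\right) - 3637 = -16910 - 3637 = -20547$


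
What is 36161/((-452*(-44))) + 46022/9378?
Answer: 627201697/93254832 ≈ 6.7257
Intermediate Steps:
36161/((-452*(-44))) + 46022/9378 = 36161/19888 + 46022*(1/9378) = 36161*(1/19888) + 23011/4689 = 36161/19888 + 23011/4689 = 627201697/93254832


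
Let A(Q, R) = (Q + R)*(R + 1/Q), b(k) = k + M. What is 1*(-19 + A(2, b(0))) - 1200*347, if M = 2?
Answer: -416409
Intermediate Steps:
b(k) = 2 + k (b(k) = k + 2 = 2 + k)
1*(-19 + A(2, b(0))) - 1200*347 = 1*(-19 + (1 + (2 + 0)² + 2*(2 + 0) + (2 + 0)/2)) - 1200*347 = 1*(-19 + (1 + 2² + 2*2 + 2*(½))) - 416400 = 1*(-19 + (1 + 4 + 4 + 1)) - 416400 = 1*(-19 + 10) - 416400 = 1*(-9) - 416400 = -9 - 416400 = -416409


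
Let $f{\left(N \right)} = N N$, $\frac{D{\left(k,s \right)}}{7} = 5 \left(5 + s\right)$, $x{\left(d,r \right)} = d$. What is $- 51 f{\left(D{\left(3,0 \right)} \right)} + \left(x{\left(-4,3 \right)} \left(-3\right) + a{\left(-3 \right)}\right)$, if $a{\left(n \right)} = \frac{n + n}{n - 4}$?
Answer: $- \frac{10933035}{7} \approx -1.5619 \cdot 10^{6}$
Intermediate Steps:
$D{\left(k,s \right)} = 175 + 35 s$ ($D{\left(k,s \right)} = 7 \cdot 5 \left(5 + s\right) = 7 \left(25 + 5 s\right) = 175 + 35 s$)
$a{\left(n \right)} = \frac{2 n}{-4 + n}$
$f{\left(N \right)} = N^{2}$
$- 51 f{\left(D{\left(3,0 \right)} \right)} + \left(x{\left(-4,3 \right)} \left(-3\right) + a{\left(-3 \right)}\right) = - 51 \left(175 + 35 \cdot 0\right)^{2} + \left(\left(-4\right) \left(-3\right) + 2 \left(-3\right) \frac{1}{-4 - 3}\right) = - 51 \left(175 + 0\right)^{2} + \left(12 + 2 \left(-3\right) \frac{1}{-7}\right) = - 51 \cdot 175^{2} + \left(12 + 2 \left(-3\right) \left(- \frac{1}{7}\right)\right) = \left(-51\right) 30625 + \left(12 + \frac{6}{7}\right) = -1561875 + \frac{90}{7} = - \frac{10933035}{7}$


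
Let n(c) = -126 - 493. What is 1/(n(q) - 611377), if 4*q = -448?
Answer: -1/611996 ≈ -1.6340e-6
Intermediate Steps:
q = -112 (q = (¼)*(-448) = -112)
n(c) = -619
1/(n(q) - 611377) = 1/(-619 - 611377) = 1/(-611996) = -1/611996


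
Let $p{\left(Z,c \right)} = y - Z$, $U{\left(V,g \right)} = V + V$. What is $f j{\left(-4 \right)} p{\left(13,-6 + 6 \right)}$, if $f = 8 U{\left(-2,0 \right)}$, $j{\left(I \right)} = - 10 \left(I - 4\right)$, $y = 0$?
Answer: $33280$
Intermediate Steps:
$U{\left(V,g \right)} = 2 V$
$j{\left(I \right)} = 40 - 10 I$ ($j{\left(I \right)} = - 10 \left(-4 + I\right) = 40 - 10 I$)
$f = -32$ ($f = 8 \cdot 2 \left(-2\right) = 8 \left(-4\right) = -32$)
$p{\left(Z,c \right)} = - Z$ ($p{\left(Z,c \right)} = 0 - Z = - Z$)
$f j{\left(-4 \right)} p{\left(13,-6 + 6 \right)} = - 32 \left(40 - -40\right) \left(\left(-1\right) 13\right) = - 32 \left(40 + 40\right) \left(-13\right) = \left(-32\right) 80 \left(-13\right) = \left(-2560\right) \left(-13\right) = 33280$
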